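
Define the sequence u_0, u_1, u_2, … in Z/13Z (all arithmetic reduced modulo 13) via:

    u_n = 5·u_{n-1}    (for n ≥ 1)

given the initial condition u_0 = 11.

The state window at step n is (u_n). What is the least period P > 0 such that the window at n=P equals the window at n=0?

n=0: window = (11)
n=1: window = (3)
n=2: window = (2)
n=3: window = (10)
n=4: window = (11)
window at n=4 equals window at n=0 → period = 4

4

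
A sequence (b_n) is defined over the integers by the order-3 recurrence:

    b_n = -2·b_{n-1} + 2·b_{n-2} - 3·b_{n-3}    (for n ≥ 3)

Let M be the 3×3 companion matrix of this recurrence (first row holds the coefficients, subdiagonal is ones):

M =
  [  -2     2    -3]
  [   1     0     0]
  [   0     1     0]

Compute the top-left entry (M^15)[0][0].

-9933859

(M^15)[0][0] is the top entry after applying M 15 times to the unit state (1, 0, 0). Equivalently it is h_{17} for the auxiliary sequence (h_n) obeying the same recurrence with h_2 = 1 and h_i = 0 for 0 ≤ i < 2:
h_3 = -2·1 + 2·0 + -3·0 = -2
h_4 = -2·-2 + 2·1 + -3·0 = 6
h_5 = -2·6 + 2·-2 + -3·1 = -19
h_6 = -2·-19 + 2·6 + -3·-2 = 56
h_7 = -2·56 + 2·-19 + -3·6 = -168
h_8 = -2·-168 + 2·56 + -3·-19 = 505
h_9 = -2·505 + 2·-168 + -3·56 = -1514
h_10 = -2·-1514 + 2·505 + -3·-168 = 4542
h_11 = -2·4542 + 2·-1514 + -3·505 = -13627
h_12 = -2·-13627 + 2·4542 + -3·-1514 = 40880
h_13 = -2·40880 + 2·-13627 + -3·4542 = -122640
h_14 = -2·-122640 + 2·40880 + -3·-13627 = 367921
h_15 = -2·367921 + 2·-122640 + -3·40880 = -1103762
h_16 = -2·-1103762 + 2·367921 + -3·-122640 = 3311286
h_17 = -2·3311286 + 2·-1103762 + -3·367921 = -9933859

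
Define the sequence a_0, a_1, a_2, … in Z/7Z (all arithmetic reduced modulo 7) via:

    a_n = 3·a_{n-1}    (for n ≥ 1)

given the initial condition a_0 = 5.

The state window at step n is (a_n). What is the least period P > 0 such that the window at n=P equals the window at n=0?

6

n=0: window = (5)
n=1: window = (1)
n=2: window = (3)
n=3: window = (2)
n=4: window = (6)
n=5: window = (4)
n=6: window = (5)
window at n=6 equals window at n=0 → period = 6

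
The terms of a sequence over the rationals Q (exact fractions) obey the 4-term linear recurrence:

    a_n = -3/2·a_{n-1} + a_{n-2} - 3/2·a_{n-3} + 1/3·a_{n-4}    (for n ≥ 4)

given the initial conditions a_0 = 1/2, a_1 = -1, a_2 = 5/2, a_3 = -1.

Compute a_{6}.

a_4 = -3/2·-1 + 1·5/2 + -3/2·-1 + 1/3·1/2 = 17/3
a_5 = -3/2·17/3 + 1·-1 + -3/2·5/2 + 1/3·-1 = -163/12
a_6 = -3/2·-163/12 + 1·17/3 + -3/2·-1 + 1/3·5/2 = 227/8

227/8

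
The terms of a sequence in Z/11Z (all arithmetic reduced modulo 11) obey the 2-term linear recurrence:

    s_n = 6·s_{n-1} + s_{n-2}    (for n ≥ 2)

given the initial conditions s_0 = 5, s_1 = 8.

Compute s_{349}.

3

s_2 = 6·8 + 1·5 = 9
s_3 = 6·9 + 1·8 = 7
s_4 = 6·7 + 1·9 = 7
s_5 = 6·7 + 1·7 = 5
s_6 = 6·5 + 1·7 = 4
s_7 = 6·4 + 1·5 = 7
s_8 = 6·7 + 1·4 = 2
s_9 = 6·2 + 1·7 = 8
s_10 = 6·8 + 1·2 = 6
s_11 = 6·6 + 1·8 = 0
s_12 = 6·0 + 1·6 = 6
s_13 = 6·6 + 1·0 = 3
s_14 = 6·3 + 1·6 = 2
s_15 = 6·2 + 1·3 = 4
s_16 = 6·4 + 1·2 = 4
s_17 = 6·4 + 1·4 = 6
s_18 = 6·6 + 1·4 = 7
s_19 = 6·7 + 1·6 = 4
s_20 = 6·4 + 1·7 = 9
s_21 = 6·9 + 1·4 = 3
s_22 = 6·3 + 1·9 = 5
s_23 = 6·5 + 1·3 = 0
s_24 = 6·0 + 1·5 = 5
s_25 = 6·5 + 1·0 = 8
(s_24, s_25) = (5, 8) = (s_0, s_1), so the sequence has period 24.
349 ≡ 13 (mod 24), hence s_349 = s_13 = 3.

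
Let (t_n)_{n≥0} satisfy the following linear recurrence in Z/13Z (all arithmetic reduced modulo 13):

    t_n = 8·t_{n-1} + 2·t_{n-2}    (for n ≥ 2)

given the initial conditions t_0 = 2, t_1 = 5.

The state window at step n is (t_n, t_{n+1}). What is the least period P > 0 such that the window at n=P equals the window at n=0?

168

n=0: window = (2, 5)
n=1: window = (5, 5)
n=2: window = (5, 11)
n=3: window = (11, 7)
n=4: window = (7, 0)
n=5: window = (0, 1)
n=6: window = (1, 8)
n=7: window = (8, 1)
n=8: window = (1, 11)
n=9: window = (11, 12)
n=10: window = (12, 1)
n=11: window = (1, 6)
n=12: window = (6, 11)
n=13: window = (11, 9)
n=14: window = (9, 3)
n=15: window = (3, 3)
n=16: window = (3, 4)
n=17: window = (4, 12)
n=18: window = (12, 0)
n=19: window = (0, 11)
n=20: window = (11, 10)
n=21: window = (10, 11)
n=22: window = (11, 4)
n=23: window = (4, 2)
n=24: window = (2, 11)
n=25: window = (11, 1)
n=26: window = (1, 4)
n=27: window = (4, 8)
n=28: window = (8, 7)
n=29: window = (7, 7)
n=30: window = (7, 5)
n=31: window = (5, 2)
n=32: window = (2, 0)
n=33: window = (0, 4)
n=34: window = (4, 6)
n=35: window = (6, 4)
n=36: window = (4, 5)
n=37: window = (5, 9)
n=38: window = (9, 4)
n=39: window = (4, 11)
n=40: window = (11, 5)
…
n=166: window = (10, 1)
n=167: window = (1, 2)
n=168: window = (2, 5)
window at n=168 equals window at n=0 → period = 168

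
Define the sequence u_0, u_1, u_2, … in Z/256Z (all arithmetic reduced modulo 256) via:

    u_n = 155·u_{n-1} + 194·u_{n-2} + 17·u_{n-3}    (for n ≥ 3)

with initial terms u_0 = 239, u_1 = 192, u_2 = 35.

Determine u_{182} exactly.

u_3 = 155·35 + 194·192 + 17·239 = 144
u_4 = 155·144 + 194·35 + 17·192 = 118
u_5 = 155·118 + 194·144 + 17·35 = 229
u_6 = 155·229 + 194·118 + 17·144 = 163
u_7 = 155·163 + 194·229 + 17·118 = 17
u_8 = 155·17 + 194·163 + 17·229 = 6
Continuing the recurrence:
  u_9 = 87;  u_10 = 90;  u_11 = 210;  u_12 = 33;  u_13 = 25;  u_14 = 23
  u_15 = 16;  u_16 = 199;  u_17 = 36;  u_18 = 170;  u_19 = 109;  u_20 = 55
  u_21 = 49;  u_22 = 150;  u_23 = 155;  u_24 = 198;  u_25 = 78;  u_26 = 145
  u_27 = 13;  u_28 = 239;  u_29 = 48;  u_30 = 11;  u_31 = 232;  u_32 = 254
  u_33 = 85;  u_34 = 91;  u_35 = 97;  u_36 = 86;  u_37 = 159;  u_38 = 226
  u_39 = 10;  u_40 = 225;  u_41 = 209;  u_42 = 183;  u_43 = 32;  u_44 = 239
  u_45 = 28;  u_46 = 50;  u_47 = 93;  u_48 = 15;  u_49 = 225;  u_50 = 198
  u_51 = 99;  u_52 = 238;  u_53 = 70;  u_54 = 81;  u_55 = 229;  u_56 = 175
  u_57 = 224;  u_58 = 115;  u_59 = 0;  u_60 = 6;  u_61 = 69;  u_62 = 83
  u_63 = 241;  u_64 = 102;  u_65 = 231;  u_66 = 42;  u_67 = 66;  u_68 = 33
  u_69 = 201;  u_70 = 23;  u_71 = 112;  u_72 = 151;  u_73 = 212;  u_74 = 58
  u_75 = 205;  u_76 = 39;  u_77 = 209;  u_78 = 182;  u_79 = 43;  u_80 = 214
  u_81 = 62;  u_82 = 145;  u_83 = 253;  u_84 = 47;  u_85 = 208;  u_86 = 91
  u_87 = 216;  u_88 = 142;  u_89 = 181;  u_90 = 139;  u_91 = 193;  u_92 = 54
  u_93 = 47;  u_94 = 50;  u_95 = 122;  u_96 = 225;  u_97 = 1;  u_98 = 55
  u_99 = 0;  u_100 = 191;  u_101 = 76;  u_102 = 194;  u_103 = 189;  u_104 = 127
  u_105 = 1;  u_106 = 102;  u_107 = 243;  u_108 = 126;  u_109 = 54;  u_110 = 81
  u_111 = 85;  u_112 = 111;  u_113 = 0;  u_114 = 195;  u_115 = 112;  u_116 = 150
  u_117 = 165;  u_118 = 3;  u_119 = 209;  u_120 = 198;  u_121 = 119;  u_122 = 250
  u_123 = 178;  u_124 = 33;  u_125 = 121;  u_126 = 23;  u_127 = 208;  u_128 = 103
  u_129 = 132;  u_130 = 202;  u_131 = 45;  u_132 = 23;  u_133 = 113;  u_134 = 214
  u_135 = 187;  u_136 = 230;  u_137 = 46;  u_138 = 145;  u_139 = 237;  u_140 = 111
  u_141 = 112;  u_142 = 171;  u_143 = 200;  u_144 = 30;  u_145 = 21;  u_146 = 187
  u_147 = 33;  u_148 = 22;  u_149 = 191;  u_150 = 130;  u_151 = 234;  u_152 = 225
  u_153 = 49;  u_154 = 183;  u_155 = 224;  u_156 = 143;  u_157 = 124;  u_158 = 82
  u_159 = 29;  u_160 = 239;  u_161 = 33;  u_162 = 6;  u_163 = 131;  u_164 = 14
  u_165 = 38;  u_166 = 81;  u_167 = 197;  u_168 = 47;  u_169 = 32;  u_170 = 19
  u_171 = 224;  u_172 = 38;  u_173 = 5;  u_174 = 179;  u_175 = 177;  u_176 = 38
  u_177 = 7;  u_178 = 202;  u_179 = 34;  u_180 = 33
u_181 = 155·33 + 194·34 + 17·202 = 41
u_182 = 155·41 + 194·33 + 17·34 = 23

23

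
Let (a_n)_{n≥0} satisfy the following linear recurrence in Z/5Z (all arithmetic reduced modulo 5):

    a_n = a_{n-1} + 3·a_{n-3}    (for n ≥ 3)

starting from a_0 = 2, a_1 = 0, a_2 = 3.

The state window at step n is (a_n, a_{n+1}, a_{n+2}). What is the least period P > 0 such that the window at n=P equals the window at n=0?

n=0: window = (2, 0, 3)
n=1: window = (0, 3, 4)
n=2: window = (3, 4, 4)
n=3: window = (4, 4, 3)
n=4: window = (4, 3, 0)
n=5: window = (3, 0, 2)
n=6: window = (0, 2, 1)
n=7: window = (2, 1, 1)
n=8: window = (1, 1, 2)
n=9: window = (1, 2, 0)
n=10: window = (2, 0, 3)
window at n=10 equals window at n=0 → period = 10

10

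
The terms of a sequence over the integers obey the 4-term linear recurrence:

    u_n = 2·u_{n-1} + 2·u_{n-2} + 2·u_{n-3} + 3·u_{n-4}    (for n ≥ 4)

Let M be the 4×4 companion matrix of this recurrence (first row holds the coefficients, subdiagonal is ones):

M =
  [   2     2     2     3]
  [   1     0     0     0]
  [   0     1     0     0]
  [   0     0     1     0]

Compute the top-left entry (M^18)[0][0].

261508830

(M^18)[0][0] is the top entry after applying M 18 times to the unit state (1, 0, 0, 0). Equivalently it is h_{21} for the auxiliary sequence (h_n) obeying the same recurrence with h_3 = 1 and h_i = 0 for 0 ≤ i < 3:
h_4 = 2·1 + 2·0 + 2·0 + 3·0 = 2
h_5 = 2·2 + 2·1 + 2·0 + 3·0 = 6
h_6 = 2·6 + 2·2 + 2·1 + 3·0 = 18
h_7 = 2·18 + 2·6 + 2·2 + 3·1 = 55
h_8 = 2·55 + 2·18 + 2·6 + 3·2 = 164
h_9 = 2·164 + 2·55 + 2·18 + 3·6 = 492
h_10 = 2·492 + 2·164 + 2·55 + 3·18 = 1476
h_11 = 2·1476 + 2·492 + 2·164 + 3·55 = 4429
h_12 = 2·4429 + 2·1476 + 2·492 + 3·164 = 13286
h_13 = 2·13286 + 2·4429 + 2·1476 + 3·492 = 39858
h_14 = 2·39858 + 2·13286 + 2·4429 + 3·1476 = 119574
h_15 = 2·119574 + 2·39858 + 2·13286 + 3·4429 = 358723
h_16 = 2·358723 + 2·119574 + 2·39858 + 3·13286 = 1076168
h_17 = 2·1076168 + 2·358723 + 2·119574 + 3·39858 = 3228504
h_18 = 2·3228504 + 2·1076168 + 2·358723 + 3·119574 = 9685512
h_19 = 2·9685512 + 2·3228504 + 2·1076168 + 3·358723 = 29056537
h_20 = 2·29056537 + 2·9685512 + 2·3228504 + 3·1076168 = 87169610
h_21 = 2·87169610 + 2·29056537 + 2·9685512 + 3·3228504 = 261508830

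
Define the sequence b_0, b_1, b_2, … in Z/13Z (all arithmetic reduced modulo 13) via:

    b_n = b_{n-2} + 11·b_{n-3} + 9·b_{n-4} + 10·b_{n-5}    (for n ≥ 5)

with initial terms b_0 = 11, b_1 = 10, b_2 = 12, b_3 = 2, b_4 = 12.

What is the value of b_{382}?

b_5 = 0·12 + 1·2 + 11·12 + 9·10 + 10·11 = 9
b_6 = 0·9 + 1·12 + 11·2 + 9·12 + 10·10 = 8
b_7 = 0·8 + 1·9 + 11·12 + 9·2 + 10·12 = 6
b_8 = 0·6 + 1·8 + 11·9 + 9·12 + 10·2 = 1
b_9 = 0·1 + 1·6 + 11·8 + 9·9 + 10·12 = 9
b_10 = 0·9 + 1·1 + 11·6 + 9·8 + 10·9 = 8
Continuing the recurrence:
  b_11 = 11;  b_12 = 7;  b_13 = 8;  b_14 = 4;  b_15 = 4;  b_16 = 5
  b_17 = 8;  b_18 = 9;  b_19 = 9;  b_20 = 0;  b_21 = 9;  b_22 = 0
  b_23 = 11;  b_24 = 7;  b_25 = 1;  b_26 = 10;  b_27 = 8;  b_28 = 12
  b_29 = 2;  b_30 = 5;  b_31 = 7;  b_32 = 7;  b_33 = 5;  b_34 = 6
  b_35 = 0;  b_36 = 12;  b_37 = 12;  b_38 = 12;  b_39 = 9;  b_40 = 5
  b_41 = 5;  b_42 = 7;  b_43 = 1;  b_44 = 2;  b_45 = 4;  b_46 = 9
  b_47 = 1;  b_48 = 3;  b_49 = 0;  b_50 = 5;  b_51 = 2;  b_52 = 3
  b_53 = 9;  b_54 = 5;  b_55 = 6;  b_56 = 8;  b_57 = 3;  b_58 = 1
  b_59 = 0;  b_60 = 10;  b_61 = 1;  b_62 = 10;  b_63 = 4;  b_64 = 7
  b_65 = 2;  b_66 = 8;  b_67 = 7;  b_68 = 3;  b_69 = 1;  b_70 = 3
  b_71 = 8;  b_72 = 7;  b_73 = 2;  b_74 = 2;  b_75 = 12;  b_76 = 11
  b_77 = 5;  b_78 = 12;  b_79 = 7;  b_80 = 0;  b_81 = 8;  b_82 = 1
  b_83 = 9;  b_84 = 3;  b_85 = 1;  b_86 = 9;  b_87 = 8;  b_88 = 7
  b_89 = 3;  b_90 = 4;  b_91 = 8;  b_92 = 11;  b_93 = 6;  b_94 = 9
  b_95 = 5;  b_96 = 7;  b_97 = 8;  b_98 = 8;  b_99 = 12;  b_100 = 1
  b_101 = 8;  b_102 = 12;  b_103 = 12;  b_104 = 8;  b_105 = 5;  b_106 = 3
  b_107 = 9;  b_108 = 3;  b_109 = 11;  b_110 = 10;  b_111 = 12;  b_112 = 1
  b_113 = 4;  b_114 = 8;  b_115 = 2;  b_116 = 12;  b_117 = 6;  b_118 = 3
  b_119 = 2;  b_120 = 2;  b_121 = 1;  b_122 = 7;  b_123 = 6;  b_124 = 4
  b_125 = 8;  b_126 = 0;  b_127 = 7;  b_128 = 2;  b_129 = 2;  b_130 = 3
  b_131 = 9;  b_132 = 9;  b_133 = 2;  b_134 = 12;  b_135 = 4;  b_136 = 10
  b_137 = 10;  b_138 = 0;  b_139 = 3;  b_140 = 6;  b_141 = 11;  b_142 = 9
  b_143 = 0;  b_144 = 6;  b_145 = 11;  b_146 = 2;  b_147 = 11;  b_148 = 8
  b_149 = 10;  b_150 = 10;  b_151 = 9;  b_152 = 3;  b_153 = 3;  b_154 = 6
  b_155 = 9;  b_156 = 0;  b_157 = 2;  b_158 = 1;  b_159 = 0;  b_160 = 9
  b_161 = 3;  b_162 = 12;  b_163 = 8;  b_164 = 9;  b_165 = 10;  b_166 = 1
  b_167 = 2;  b_168 = 12;  b_169 = 11;  b_170 = 0;  b_171 = 2;  b_172 = 2
  b_173 = 0;  b_174 = 4;  b_175 = 1;  b_176 = 3;  b_177 = 0;  b_178 = 11
  b_179 = 4;  b_180 = 9;  b_181 = 12;  b_182 = 9;  b_183 = 10;  b_184 = 2
  b_185 = 8;  b_186 = 1;  b_187 = 2;  b_188 = 12;  b_189 = 1;  b_190 = 6
  b_191 = 5;  b_192 = 2;  b_193 = 5;  b_194 = 4;  b_195 = 2;  b_196 = 10
  b_197 = 7;  b_198 = 1;  b_199 = 6;  b_200 = 6;  b_201 = 11;  b_202 = 8
  b_203 = 11;  b_204 = 9;  b_205 = 11;  b_206 = 0;  b_207 = 3;  b_208 = 0
  b_209 = 10;  b_210 = 0;  b_211 = 11;  b_212 = 10;  b_213 = 10;  b_214 = 10
  b_215 = 11;  b_216 = 8;  b_217 = 12;  b_218 = 7;  b_219 = 0;  b_220 = 9
  b_221 = 5;  b_222 = 10;  b_223 = 5;  b_224 = 3;  b_225 = 3;  b_226 = 3
  b_227 = 12;  b_228 = 9;  b_229 = 11;  b_230 = 3;  b_231 = 1;  b_232 = 0
  b_233 = 2;  b_234 = 5;  b_235 = 2;  b_236 = 11;  b_237 = 10;  b_238 = 7
  b_239 = 4;  b_240 = 2;  b_241 = 8;  b_242 = 1;  b_243 = 6;  b_244 = 4
  b_245 = 5;  b_246 = 3;  b_247 = 9;  b_248 = 11;  b_249 = 10;  b_250 = 5
  b_251 = 8;  b_252 = 5;  b_253 = 3;  b_254 = 4;  b_255 = 11;  b_256 = 6
  b_257 = 2;  b_258 = 11;  b_259 = 12;  b_260 = 2;  b_261 = 3;  b_262 = 6
  b_263 = 9;  b_264 = 8;  b_265 = 5;  b_266 = 9;  b_267 = 0;  b_268 = 5
  b_269 = 3;  b_270 = 6;  b_271 = 5;  b_272 = 6;  b_273 = 5;  b_274 = 2
  b_275 = 7;  b_276 = 5;  b_277 = 4;  b_278 = 7;  b_279 = 12;  b_280 = 10
  b_281 = 6;  b_282 = 11;  b_283 = 8;  b_284 = 1;  b_285 = 10;  b_286 = 1
  b_287 = 8;  b_288 = 5;  b_289 = 2;  b_290 = 7;  b_291 = 9;  b_292 = 11
  b_293 = 11;  b_294 = 11;  b_295 = 10;  b_296 = 9;  b_297 = 2;  b_298 = 3
  b_299 = 2;  b_300 = 11;  b_301 = 0;  b_302 = 2;  b_303 = 0;  b_304 = 4
  b_305 = 2;  b_306 = 9;  b_307 = 1;  b_308 = 2;  b_309 = 2;  b_310 = 10
  b_311 = 6;  b_312 = 8;  b_313 = 11;  b_314 = 2;  b_315 = 6;  b_316 = 8
  b_317 = 12;  b_318 = 7;  b_319 = 5;  b_320 = 11;  b_321 = 10;  b_322 = 2
  b_323 = 12;  b_324 = 1;  b_325 = 0;  b_326 = 4;  b_327 = 9;  b_328 = 3
  b_329 = 11;  b_330 = 8;  b_331 = 9;  b_332 = 12;  b_333 = 5;  b_334 = 7
  b_335 = 12;  b_336 = 0;  b_337 = 7;  b_338 = 11;  b_339 = 3;  b_340 = 0
  b_341 = 5;  b_342 = 7;  b_343 = 12;  b_344 = 1;  b_345 = 4;  b_346 = 12
  b_347 = 11;  b_348 = 3;  b_349 = 7;  b_350 = 12;  b_351 = 12;  b_352 = 5
  b_353 = 3;  b_354 = 3;  b_355 = 0;  b_356 = 6;  b_357 = 6;  b_358 = 11
  b_359 = 11;  b_360 = 1;  b_361 = 12;  b_362 = 8;  b_363 = 11;  b_364 = 12
  b_365 = 9;  b_366 = 0;  b_367 = 8;  b_368 = 5;  b_369 = 1;  b_370 = 1
  b_371 = 11;  b_372 = 7;  b_373 = 3;  b_374 = 4;  b_375 = 7;  b_376 = 2
  b_377 = 5;  b_378 = 2;  b_379 = 0;  b_380 = 2
b_381 = 0·2 + 1·0 + 11·2 + 9·5 + 10·2 = 9
b_382 = 0·9 + 1·2 + 11·0 + 9·2 + 10·5 = 5

5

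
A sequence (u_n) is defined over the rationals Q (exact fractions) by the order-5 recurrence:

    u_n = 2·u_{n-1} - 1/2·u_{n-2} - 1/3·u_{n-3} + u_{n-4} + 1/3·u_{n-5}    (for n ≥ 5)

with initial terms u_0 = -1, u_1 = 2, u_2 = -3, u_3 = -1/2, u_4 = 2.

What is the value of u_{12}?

u_5 = 2·2 + -1/2·-1/2 + -1/3·-3 + 1·2 + 1/3·-1 = 83/12
u_6 = 2·83/12 + -1/2·2 + -1/3·-1/2 + 1·-3 + 1/3·2 = 32/3
u_7 = 2·32/3 + -1/2·83/12 + -1/3·2 + 1·-1/2 + 1/3·-3 = 377/24
u_8 = 2·377/24 + -1/2·32/3 + -1/3·83/12 + 1·2 + 1/3·-1/2 = 461/18
u_9 = 2·461/18 + -1/2·377/24 + -1/3·32/3 + 1·83/12 + 1/3·2 = 2275/48
u_10 = 2·2275/48 + -1/2·461/18 + -1/3·377/24 + 1·32/3 + 1/3·83/12 = 1615/18
u_11 = 2·1615/18 + -1/2·2275/48 + -1/3·461/18 + 1·377/24 + 1/3·32/3 = 143833/864
u_12 = 2·143833/864 + -1/2·1615/18 + -1/3·2275/48 + 1·461/18 + 1/3·377/24 = 65477/216

65477/216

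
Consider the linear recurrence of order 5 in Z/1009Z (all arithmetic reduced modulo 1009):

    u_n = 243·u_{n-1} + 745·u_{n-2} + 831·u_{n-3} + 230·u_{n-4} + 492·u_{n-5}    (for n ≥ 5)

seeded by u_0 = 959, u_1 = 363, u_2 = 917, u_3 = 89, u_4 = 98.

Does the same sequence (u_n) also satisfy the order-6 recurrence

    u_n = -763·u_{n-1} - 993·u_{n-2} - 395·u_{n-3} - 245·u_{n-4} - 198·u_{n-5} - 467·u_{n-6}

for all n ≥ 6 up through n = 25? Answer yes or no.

Terms u_0..u_25: 959, 363, 917, 89, 98, 918, 781, 39, 845, 569, 725, 377, 359, 660, 227, 107, 612, 854, 238, 996, 626, 265, 1005, 358, 880, 626
n=6: candidate gives 781, actual u_6 = 781 ✓
n=7: candidate gives 39, actual u_7 = 39 ✓
n=8: candidate gives 845, actual u_8 = 845 ✓
n=9: candidate gives 569, actual u_9 = 569 ✓
n=10: candidate gives 725, actual u_10 = 725 ✓
n=11: candidate gives 377, actual u_11 = 377 ✓
n=12: candidate gives 359, actual u_12 = 359 ✓
n=13: candidate gives 660, actual u_13 = 660 ✓
n=14: candidate gives 227, actual u_14 = 227 ✓
n=15: candidate gives 107, actual u_15 = 107 ✓
n=16: candidate gives 612, actual u_16 = 612 ✓
n=17: candidate gives 854, actual u_17 = 854 ✓
n=18: candidate gives 238, actual u_18 = 238 ✓
n=19: candidate gives 996, actual u_19 = 996 ✓
n=20: candidate gives 626, actual u_20 = 626 ✓
n=21: candidate gives 265, actual u_21 = 265 ✓
n=22: candidate gives 1005, actual u_22 = 1005 ✓
n=23: candidate gives 358, actual u_23 = 358 ✓
n=24: candidate gives 880, actual u_24 = 880 ✓
n=25: candidate gives 626, actual u_25 = 626 ✓

yes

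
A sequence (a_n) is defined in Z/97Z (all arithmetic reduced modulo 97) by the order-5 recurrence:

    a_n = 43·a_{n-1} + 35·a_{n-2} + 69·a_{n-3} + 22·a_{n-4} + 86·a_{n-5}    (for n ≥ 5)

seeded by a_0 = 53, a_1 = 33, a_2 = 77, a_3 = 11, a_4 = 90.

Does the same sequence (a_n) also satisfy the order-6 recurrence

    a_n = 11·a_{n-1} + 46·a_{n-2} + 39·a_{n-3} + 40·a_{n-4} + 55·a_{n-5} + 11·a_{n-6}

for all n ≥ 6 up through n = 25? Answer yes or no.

no

Terms a_0..a_25: 53, 33, 77, 11, 90, 11, 87, 31, 12, 66, 12, 81, 38, 21, 85, 29, 87, 92, 68, 16, 50, 30, 69, 87, 32, 77
n=6: candidate gives 80, actual a_6 = 87 ✗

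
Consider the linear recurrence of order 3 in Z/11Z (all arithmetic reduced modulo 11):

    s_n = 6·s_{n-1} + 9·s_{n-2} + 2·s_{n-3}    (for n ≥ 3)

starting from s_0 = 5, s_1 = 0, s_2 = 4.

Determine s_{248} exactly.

s_3 = 6·4 + 9·0 + 2·5 = 1
s_4 = 6·1 + 9·4 + 2·0 = 9
s_5 = 6·9 + 9·1 + 2·4 = 5
s_6 = 6·5 + 9·9 + 2·1 = 3
s_7 = 6·3 + 9·5 + 2·9 = 4
s_8 = 6·4 + 9·3 + 2·5 = 6
s_9 = 6·6 + 9·4 + 2·3 = 1
s_10 = 6·1 + 9·6 + 2·4 = 2
s_11 = 6·2 + 9·1 + 2·6 = 0
s_12 = 6·0 + 9·2 + 2·1 = 9
s_13 = 6·9 + 9·0 + 2·2 = 3
s_14 = 6·3 + 9·9 + 2·0 = 0
s_15 = 6·0 + 9·3 + 2·9 = 1
s_16 = 6·1 + 9·0 + 2·3 = 1
s_17 = 6·1 + 9·1 + 2·0 = 4
s_18 = 6·4 + 9·1 + 2·1 = 2
s_19 = 6·2 + 9·4 + 2·1 = 6
s_20 = 6·6 + 9·2 + 2·4 = 7
s_21 = 6·7 + 9·6 + 2·2 = 1
s_22 = 6·1 + 9·7 + 2·6 = 4
s_23 = 6·4 + 9·1 + 2·7 = 3
s_24 = 6·3 + 9·4 + 2·1 = 1
s_25 = 6·1 + 9·3 + 2·4 = 8
s_26 = 6·8 + 9·1 + 2·3 = 8
s_27 = 6·8 + 9·8 + 2·1 = 1
s_28 = 6·1 + 9·8 + 2·8 = 6
s_29 = 6·6 + 9·1 + 2·8 = 6
s_30 = 6·6 + 9·6 + 2·1 = 4
s_31 = 6·4 + 9·6 + 2·6 = 2
s_32 = 6·2 + 9·4 + 2·6 = 5
s_33 = 6·5 + 9·2 + 2·4 = 1
s_34 = 6·1 + 9·5 + 2·2 = 0
s_35 = 6·0 + 9·1 + 2·5 = 8
s_36 = 6·8 + 9·0 + 2·1 = 6
s_37 = 6·6 + 9·8 + 2·0 = 9
s_38 = 6·9 + 9·6 + 2·8 = 3
s_39 = 6·3 + 9·9 + 2·6 = 1
s_40 = 6·1 + 9·3 + 2·9 = 7
s_41 = 6·7 + 9·1 + 2·3 = 2
s_42 = 6·2 + 9·7 + 2·1 = 0
s_43 = 6·0 + 9·2 + 2·7 = 10
s_44 = 6·10 + 9·0 + 2·2 = 9
s_45 = 6·9 + 9·10 + 2·0 = 1
s_46 = 6·1 + 9·9 + 2·10 = 8
s_47 = 6·8 + 9·1 + 2·9 = 9
s_48 = 6·9 + 9·8 + 2·1 = 7
s_49 = 6·7 + 9·9 + 2·8 = 7
s_50 = 6·7 + 9·7 + 2·9 = 2
s_51 = 6·2 + 9·7 + 2·7 = 1
s_52 = 6·1 + 9·2 + 2·7 = 5
s_53 = 6·5 + 9·1 + 2·2 = 10
s_54 = 6·10 + 9·5 + 2·1 = 8
s_55 = 6·8 + 9·10 + 2·5 = 5
s_56 = 6·5 + 9·8 + 2·10 = 1
s_57 = 6·1 + 9·5 + 2·8 = 1
s_58 = 6·1 + 9·1 + 2·5 = 3
s_59 = 6·3 + 9·1 + 2·1 = 7
s_60 = 6·7 + 9·3 + 2·1 = 5
s_61 = 6·5 + 9·7 + 2·3 = 0
s_62 = 6·0 + 9·5 + 2·7 = 4
(s_60, s_61, s_62) = (5, 0, 4) = (s_0, s_1, s_2), so the sequence has period 60.
248 ≡ 8 (mod 60), hence s_248 = s_8 = 6.

6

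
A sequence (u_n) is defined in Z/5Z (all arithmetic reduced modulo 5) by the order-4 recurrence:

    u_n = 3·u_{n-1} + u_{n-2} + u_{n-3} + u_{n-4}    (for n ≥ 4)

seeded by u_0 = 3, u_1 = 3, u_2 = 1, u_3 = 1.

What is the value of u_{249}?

u_4 = 3·1 + 1·1 + 1·3 + 1·3 = 0
u_5 = 3·0 + 1·1 + 1·1 + 1·3 = 0
u_6 = 3·0 + 1·0 + 1·1 + 1·1 = 2
u_7 = 3·2 + 1·0 + 1·0 + 1·1 = 2
u_8 = 3·2 + 1·2 + 1·0 + 1·0 = 3
u_9 = 3·3 + 1·2 + 1·2 + 1·0 = 3
u_10 = 3·3 + 1·3 + 1·2 + 1·2 = 1
u_11 = 3·1 + 1·3 + 1·3 + 1·2 = 1
(u_8, u_9, u_10, u_11) = (3, 3, 1, 1) = (u_0, u_1, u_2, u_3), so the sequence has period 8.
249 ≡ 1 (mod 8), hence u_249 = u_1 = 3.

3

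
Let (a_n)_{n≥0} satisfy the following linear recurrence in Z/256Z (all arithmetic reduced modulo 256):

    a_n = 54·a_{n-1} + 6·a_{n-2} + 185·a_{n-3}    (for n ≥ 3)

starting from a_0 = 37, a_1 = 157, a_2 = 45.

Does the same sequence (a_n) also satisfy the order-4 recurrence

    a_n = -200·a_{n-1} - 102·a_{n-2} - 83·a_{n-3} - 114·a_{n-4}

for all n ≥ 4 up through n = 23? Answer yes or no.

yes

Terms a_0..a_23: 37, 157, 45, 233, 169, 161, 77, 37, 245, 49, 209, 73, 181, 237, 253, 185, 57, 49, 93, 245, 69, 129, 225, 89
n=4: candidate gives 169, actual a_4 = 169 ✓
n=5: candidate gives 161, actual a_5 = 161 ✓
n=6: candidate gives 77, actual a_6 = 77 ✓
n=7: candidate gives 37, actual a_7 = 37 ✓
n=8: candidate gives 245, actual a_8 = 245 ✓
n=9: candidate gives 49, actual a_9 = 49 ✓
n=10: candidate gives 209, actual a_10 = 209 ✓
n=11: candidate gives 73, actual a_11 = 73 ✓
n=12: candidate gives 181, actual a_12 = 181 ✓
n=13: candidate gives 237, actual a_13 = 237 ✓
n=14: candidate gives 253, actual a_14 = 253 ✓
n=15: candidate gives 185, actual a_15 = 185 ✓
n=16: candidate gives 57, actual a_16 = 57 ✓
n=17: candidate gives 49, actual a_17 = 49 ✓
n=18: candidate gives 93, actual a_18 = 93 ✓
n=19: candidate gives 245, actual a_19 = 245 ✓
n=20: candidate gives 69, actual a_20 = 69 ✓
n=21: candidate gives 129, actual a_21 = 129 ✓
n=22: candidate gives 225, actual a_22 = 225 ✓
n=23: candidate gives 89, actual a_23 = 89 ✓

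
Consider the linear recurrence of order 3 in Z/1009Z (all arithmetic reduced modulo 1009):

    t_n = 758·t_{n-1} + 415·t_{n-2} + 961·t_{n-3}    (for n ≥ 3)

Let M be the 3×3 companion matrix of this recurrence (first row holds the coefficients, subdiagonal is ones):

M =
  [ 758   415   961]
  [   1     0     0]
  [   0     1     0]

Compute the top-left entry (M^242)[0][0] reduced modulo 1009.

(M^242)[0][0] is the top entry after applying M 242 times to the unit state (1, 0, 0). Equivalently it is h_{244} for the auxiliary sequence (h_n) obeying the same recurrence with h_2 = 1 and h_i = 0 for 0 ≤ i < 2:
h_3 = 758·1 + 415·0 + 961·0 = 758
h_4 = 758·758 + 415·1 + 961·0 = 858
h_5 = 758·858 + 415·758 + 961·1 = 282
h_6 = 758·282 + 415·858 + 961·758 = 690
h_7 = 758·690 + 415·282 + 961·858 = 529
h_8 = 758·529 + 415·690 + 961·282 = 793
Continuing the recurrence:
  h_9 = 489;  h_10 = 353;  h_11 = 593;  h_12 = 414;  h_13 = 121;  h_14 = 976
  h_15 = 284;  h_16 = 23;  h_17 = 663;  h_18 = 21;  h_19 = 376;  h_20 = 568
  h_21 = 356;  h_22 = 173;  h_23 = 369;  h_24 = 430;  h_25 = 577;  h_26 = 776
  h_27 = 832;  h_28 = 756;  h_29 = 223;  h_30 = 896;  h_31 = 873;  h_32 = 753
  h_33 = 123;  h_34 = 585;  h_35 = 245;  h_36 = 819;  h_37 = 205;  h_38 = 204
  h_39 = 613;  h_40 = 668;  h_41 = 251;  h_42 = 148;  h_43 = 647;  h_44 = 992
  h_45 = 301;  h_46 = 355;  h_47 = 302;  h_48 = 571;  h_49 = 284;  h_50 = 844
  h_51 = 697;  h_52 = 241;  h_53 = 578;  h_54 = 183;  h_55 = 749;  h_56 = 453
  h_57 = 674;  h_58 = 22;  h_59 = 194;  h_60 = 732;  h_61 = 658;  h_62 = 158
  h_63 = 512;  h_64 = 320;  h_65 = 469;  h_66 = 595;  h_67 = 669;  h_68 = 999
  h_69 = 344;  h_70 = 492;  h_71 = 577;  h_72 = 463;  h_73 = 744;  h_74 = 912
  h_75 = 111;  h_76 = 99;  h_77 = 647;  h_78 = 494;  h_79 = 517;  h_80 = 800
  h_81 = 133;  h_82 = 362;  h_83 = 599;  h_84 = 560;  h_85 = 848;  h_86 = 890
  h_87 = 750;  h_88 = 145;  h_89 = 65;  h_90 = 797;  h_91 = 579;  h_92 = 686
  h_93 = 582;  h_94 = 835;  h_95 = 26;  h_96 = 282;  h_97 = 828;  h_98 = 782
  h_99 = 614;  h_100 = 511;  h_101 = 221;  h_102 = 997;  h_103 = 578;  h_104 = 774
  h_105 = 767;  h_106 = 49;  h_107 = 460;  h_108 = 238;  h_109 = 667;  h_110 = 83
  h_111 = 370;  h_112 = 369;  h_113 = 443;  h_114 = 975;  h_115 = 110;  h_116 = 583
  h_117 = 840;  h_118 = 600;  h_119 = 504;  h_120 = 447;  h_121 = 560;  h_122 = 573
  h_123 = 527;  h_124 = 945;  h_125 = 420;  h_126 = 128;  h_127 = 957;  h_128 = 607
  h_129 = 530;  h_130 = 291;  h_131 = 729;  h_132 = 129;  h_133 = 911;  h_134 = 763
  h_135 = 758;  h_136 = 930;  h_137 = 120;  h_138 = 602;  h_139 = 363;  h_140 = 598
  h_141 = 912;  h_142 = 825;  h_143 = 432;  h_144 = 475;  h_145 = 275;  h_146 = 410
  h_147 = 523;  h_148 = 452;  h_149 = 166;  h_150 = 739;  h_151 = 947;  h_152 = 480
  h_153 = 947;  h_154 = 803;  h_155 = 918;  h_156 = 867;  h_157 = 702;  h_158 = 297
  h_159 = 610;  h_160 = 16;  h_161 = 790;  h_162 = 41;  h_163 = 974;  h_164 = 997
  h_165 = 645;  h_166 = 281;  h_167 = 965;  h_168 = 844;  h_169 = 586;  h_170 = 459
  h_171 = 695;  h_172 = 20;  h_173 = 42;  h_174 = 722;  h_175 = 724;  h_176 = 864
  h_177 = 508;  h_178 = 554;  h_179 = 24;  h_180 = 729;  h_181 = 171;  h_182 = 158
  h_183 = 351;  h_184 = 540;  h_185 = 523;  h_186 = 304;  h_187 = 804;  h_188 = 152
  h_189 = 414;  h_190 = 285;  h_191 = 151;  h_192 = 971;  h_193 = 1;  h_194 = 947
  h_195 = 648;  h_196 = 257;  h_197 = 544;  h_198 = 556;  h_199 = 211;  h_200 = 317
  h_201 = 481;  h_202 = 696;  h_203 = 622;  h_204 = 658;  h_205 = 33;  h_206 = 843
  h_207 = 570;  h_208 = 364;  h_209 = 795;  h_210 = 839;  h_211 = 964;  h_212 = 458
  h_213 = 652;  h_214 = 326;  h_215 = 285;  h_216 = 171;  h_217 = 175;  h_218 = 243
  h_219 = 397;  h_220 = 870;  h_221 = 306;  h_222 = 830;  h_223 = 1007;  h_224 = 321
  h_225 = 848;  h_226 = 174;  h_227 = 228;  h_228 = 512;  h_229 = 134;  h_230 = 408
  h_231 = 265;  h_232 = 518;  h_233 = 733;  h_234 = 105;  h_235 = 726;  h_236 = 722
  h_237 = 2;  h_238 = 931;  h_239 = 887;  h_240 = 174;  h_241 = 250;  h_242 = 181
h_243 = 758·181 + 415·250 + 961·174 = 526
h_244 = 758·526 + 415·181 + 961·250 = 710

710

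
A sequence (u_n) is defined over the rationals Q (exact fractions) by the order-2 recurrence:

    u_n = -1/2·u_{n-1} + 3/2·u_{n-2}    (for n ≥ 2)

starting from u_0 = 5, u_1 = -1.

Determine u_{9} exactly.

-11477/128

u_2 = -1/2·-1 + 3/2·5 = 8
u_3 = -1/2·8 + 3/2·-1 = -11/2
u_4 = -1/2·-11/2 + 3/2·8 = 59/4
u_5 = -1/2·59/4 + 3/2·-11/2 = -125/8
u_6 = -1/2·-125/8 + 3/2·59/4 = 479/16
u_7 = -1/2·479/16 + 3/2·-125/8 = -1229/32
u_8 = -1/2·-1229/32 + 3/2·479/16 = 4103/64
u_9 = -1/2·4103/64 + 3/2·-1229/32 = -11477/128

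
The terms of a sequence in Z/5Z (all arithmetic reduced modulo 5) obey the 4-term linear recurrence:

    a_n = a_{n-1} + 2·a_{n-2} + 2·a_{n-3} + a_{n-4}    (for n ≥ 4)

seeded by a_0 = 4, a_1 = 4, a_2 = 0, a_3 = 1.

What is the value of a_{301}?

a_4 = 1·1 + 2·0 + 2·4 + 1·4 = 3
a_5 = 1·3 + 2·1 + 2·0 + 1·4 = 4
a_6 = 1·4 + 2·3 + 2·1 + 1·0 = 2
a_7 = 1·2 + 2·4 + 2·3 + 1·1 = 2
a_8 = 1·2 + 2·2 + 2·4 + 1·3 = 2
a_9 = 1·2 + 2·2 + 2·2 + 1·4 = 4
a_10 = 1·4 + 2·2 + 2·2 + 1·2 = 4
a_11 = 1·4 + 2·4 + 2·2 + 1·2 = 3
a_12 = 1·3 + 2·4 + 2·4 + 1·2 = 1
a_13 = 1·1 + 2·3 + 2·4 + 1·4 = 4
a_14 = 1·4 + 2·1 + 2·3 + 1·4 = 1
a_15 = 1·1 + 2·4 + 2·1 + 1·3 = 4
a_16 = 1·4 + 2·1 + 2·4 + 1·1 = 0
a_17 = 1·0 + 2·4 + 2·1 + 1·4 = 4
a_18 = 1·4 + 2·0 + 2·4 + 1·1 = 3
a_19 = 1·3 + 2·4 + 2·0 + 1·4 = 0
a_20 = 1·0 + 2·3 + 2·4 + 1·0 = 4
a_21 = 1·4 + 2·0 + 2·3 + 1·4 = 4
a_22 = 1·4 + 2·4 + 2·0 + 1·3 = 0
a_23 = 1·0 + 2·4 + 2·4 + 1·0 = 1
(a_20, a_21, a_22, a_23) = (4, 4, 0, 1) = (a_0, a_1, a_2, a_3), so the sequence has period 20.
301 ≡ 1 (mod 20), hence a_301 = a_1 = 4.

4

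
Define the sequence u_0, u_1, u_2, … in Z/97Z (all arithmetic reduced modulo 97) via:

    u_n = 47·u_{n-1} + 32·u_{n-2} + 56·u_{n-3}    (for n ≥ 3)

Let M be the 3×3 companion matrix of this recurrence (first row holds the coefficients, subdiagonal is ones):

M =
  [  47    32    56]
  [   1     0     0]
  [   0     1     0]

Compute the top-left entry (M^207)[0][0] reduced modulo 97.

80

(M^207)[0][0] is the top entry after applying M 207 times to the unit state (1, 0, 0). Equivalently it is h_{209} for the auxiliary sequence (h_n) obeying the same recurrence with h_2 = 1 and h_i = 0 for 0 ≤ i < 2:
h_3 = 47·1 + 32·0 + 56·0 = 47
h_4 = 47·47 + 32·1 + 56·0 = 10
h_5 = 47·10 + 32·47 + 56·1 = 90
h_6 = 47·90 + 32·10 + 56·47 = 4
h_7 = 47·4 + 32·90 + 56·10 = 39
h_8 = 47·39 + 32·4 + 56·90 = 17
Continuing the recurrence:
  h_9 = 40;  h_10 = 49;  h_11 = 73;  h_12 = 61;  h_13 = 90;  h_14 = 85
  h_15 = 9;  h_16 = 35;  h_17 = 0;  h_18 = 72;  h_19 = 9;  h_20 = 11
  h_21 = 84;  h_22 = 51;  h_23 = 75;  h_24 = 64;  h_25 = 19;  h_26 = 60
  h_27 = 28;  h_28 = 32;  h_29 = 37;  h_30 = 63;  h_31 = 20;  h_32 = 81
  h_33 = 21;  h_34 = 43;  h_35 = 51;  h_36 = 2;  h_37 = 60;  h_38 = 17
  h_39 = 18;  h_40 = 94;  h_41 = 29;  h_42 = 44;  h_43 = 15;  h_44 = 51
  h_45 = 6;  h_46 = 38;  h_47 = 81;  h_48 = 24;  h_49 = 28;  h_50 = 24
  h_51 = 70;  h_52 = 0;  h_53 = 92;  h_54 = 96;  h_55 = 84;  h_56 = 47
  h_57 = 88;  h_58 = 62;  h_59 = 20;  h_60 = 92;  h_61 = 94;  h_62 = 43
  h_63 = 93;  h_64 = 50;  h_65 = 71;  h_66 = 57;  h_67 = 88;  h_68 = 42
  h_69 = 28;  h_70 = 22;  h_71 = 14;  h_72 = 20;  h_73 = 1;  h_74 = 16
  h_75 = 61;  h_76 = 40;  h_77 = 72;  h_78 = 29;  h_79 = 87;  h_80 = 28
  h_81 = 1;  h_82 = 92;  h_83 = 7;  h_84 = 31;  h_85 = 43;  h_86 = 10
  h_87 = 90;  h_88 = 71;  h_89 = 84;  h_90 = 8;  h_91 = 56;  h_92 = 26
  h_93 = 67;  h_94 = 36;  h_95 = 54;  h_96 = 70;  h_97 = 50;  h_98 = 48
  h_99 = 16;  h_100 = 44;  h_101 = 30;  h_102 = 28;  h_103 = 84;  h_104 = 25
  h_105 = 96;  h_106 = 25;  h_107 = 21;  h_108 = 82;  h_109 = 9;  h_110 = 52
  h_111 = 49;  h_112 = 9;  h_113 = 53;  h_114 = 91;  h_115 = 75;  h_116 = 93
  h_117 = 33;  h_118 = 94;  h_119 = 12;  h_120 = 85;  h_121 = 40;  h_122 = 34
  h_123 = 72;  h_124 = 19;  h_125 = 57;  h_126 = 44;  h_127 = 9;  h_128 = 76
  h_129 = 19;  h_130 = 46;  h_131 = 42;  h_132 = 48;  h_133 = 65;  h_134 = 56
  h_135 = 28;  h_136 = 55;  h_137 = 21;  h_138 = 47;  h_139 = 44;  h_140 = 92
  h_141 = 22;  h_142 = 40;  h_143 = 73;  h_144 = 26;  h_145 = 75;  h_146 = 6
  h_147 = 64;  h_148 = 28;  h_149 = 14;  h_150 = 94;  h_151 = 32;  h_152 = 58
  h_153 = 90;  h_154 = 21;  h_155 = 34;  h_156 = 35;  h_157 = 29;  h_158 = 22
  h_159 = 42;  h_160 = 34;  h_161 = 3;  h_162 = 89;  h_163 = 72;  h_164 = 95
  h_165 = 16;  h_166 = 64;  h_167 = 13;  h_168 = 63;  h_169 = 74;  h_170 = 14
  h_171 = 55;  h_172 = 96;  h_173 = 72;  h_174 = 30;  h_175 = 69;  h_176 = 87
  h_177 = 23;  h_178 = 66;  h_179 = 77;  h_180 = 35;  h_181 = 45;  h_182 = 78
  h_183 = 82;  h_184 = 43;  h_185 = 89;  h_186 = 63;  h_187 = 69;  h_188 = 58
  h_189 = 23;  h_190 = 11;  h_191 = 39;  h_192 = 78;  h_193 = 1;  h_194 = 71
  h_195 = 74;  h_196 = 83;  h_197 = 60;  h_198 = 17;  h_199 = 92;  h_200 = 80
  h_201 = 90;  h_202 = 11;  h_203 = 20;  h_204 = 27;  h_205 = 3;  h_206 = 88
  h_207 = 21
h_208 = 47·21 + 32·88 + 56·3 = 91
h_209 = 47·91 + 32·21 + 56·88 = 80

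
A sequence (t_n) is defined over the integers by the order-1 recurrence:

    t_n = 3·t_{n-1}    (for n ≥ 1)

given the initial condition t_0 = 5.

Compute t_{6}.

t_1 = 3·5 = 15
t_2 = 3·15 = 45
t_3 = 3·45 = 135
t_4 = 3·135 = 405
t_5 = 3·405 = 1215
t_6 = 3·1215 = 3645

3645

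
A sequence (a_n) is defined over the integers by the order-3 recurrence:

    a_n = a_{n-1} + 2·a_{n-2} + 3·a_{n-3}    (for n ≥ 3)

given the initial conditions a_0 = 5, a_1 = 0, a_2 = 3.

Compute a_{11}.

12408

a_3 = 1·3 + 2·0 + 3·5 = 18
a_4 = 1·18 + 2·3 + 3·0 = 24
a_5 = 1·24 + 2·18 + 3·3 = 69
a_6 = 1·69 + 2·24 + 3·18 = 171
a_7 = 1·171 + 2·69 + 3·24 = 381
a_8 = 1·381 + 2·171 + 3·69 = 930
a_9 = 1·930 + 2·381 + 3·171 = 2205
a_10 = 1·2205 + 2·930 + 3·381 = 5208
a_11 = 1·5208 + 2·2205 + 3·930 = 12408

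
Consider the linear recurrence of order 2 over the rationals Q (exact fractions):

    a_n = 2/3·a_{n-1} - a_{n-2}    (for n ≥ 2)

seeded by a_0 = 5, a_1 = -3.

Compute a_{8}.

-1843/729

a_2 = 2/3·-3 + -1·5 = -7
a_3 = 2/3·-7 + -1·-3 = -5/3
a_4 = 2/3·-5/3 + -1·-7 = 53/9
a_5 = 2/3·53/9 + -1·-5/3 = 151/27
a_6 = 2/3·151/27 + -1·53/9 = -175/81
a_7 = 2/3·-175/81 + -1·151/27 = -1709/243
a_8 = 2/3·-1709/243 + -1·-175/81 = -1843/729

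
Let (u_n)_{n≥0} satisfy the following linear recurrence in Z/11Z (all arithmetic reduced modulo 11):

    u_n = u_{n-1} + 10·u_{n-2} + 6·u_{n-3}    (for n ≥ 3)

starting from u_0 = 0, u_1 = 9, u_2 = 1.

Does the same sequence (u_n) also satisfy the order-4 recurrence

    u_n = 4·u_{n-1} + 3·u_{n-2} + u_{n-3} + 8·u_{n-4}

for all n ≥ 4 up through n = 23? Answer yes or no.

no

Terms u_0..u_23: 0, 9, 1, 3, 1, 4, 10, 1, 4, 8, 10, 4, 9, 10, 3, 3, 5, 9, 0, 10, 9, 10, 6, 6
n=4: candidate gives 2, actual u_4 = 1 ✗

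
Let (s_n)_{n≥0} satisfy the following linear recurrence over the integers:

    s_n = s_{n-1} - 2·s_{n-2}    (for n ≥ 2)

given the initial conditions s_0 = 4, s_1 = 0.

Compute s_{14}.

8

s_2 = 1·0 + -2·4 = -8
s_3 = 1·-8 + -2·0 = -8
s_4 = 1·-8 + -2·-8 = 8
s_5 = 1·8 + -2·-8 = 24
s_6 = 1·24 + -2·8 = 8
s_7 = 1·8 + -2·24 = -40
s_8 = 1·-40 + -2·8 = -56
s_9 = 1·-56 + -2·-40 = 24
s_10 = 1·24 + -2·-56 = 136
s_11 = 1·136 + -2·24 = 88
s_12 = 1·88 + -2·136 = -184
s_13 = 1·-184 + -2·88 = -360
s_14 = 1·-360 + -2·-184 = 8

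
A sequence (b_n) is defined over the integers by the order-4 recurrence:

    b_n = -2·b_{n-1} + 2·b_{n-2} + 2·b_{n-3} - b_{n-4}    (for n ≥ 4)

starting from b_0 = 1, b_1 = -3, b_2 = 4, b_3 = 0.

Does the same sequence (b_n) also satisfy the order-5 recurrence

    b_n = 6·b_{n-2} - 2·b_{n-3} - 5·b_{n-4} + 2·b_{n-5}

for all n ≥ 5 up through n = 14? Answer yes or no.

yes

Terms b_0..b_14: 1, -3, 4, 0, 1, 9, -20, 60, -143, 357, -860, 2088, -5039, 12177, -29396
n=5: candidate gives 9, actual b_5 = 9 ✓
n=6: candidate gives -20, actual b_6 = -20 ✓
n=7: candidate gives 60, actual b_7 = 60 ✓
n=8: candidate gives -143, actual b_8 = -143 ✓
n=9: candidate gives 357, actual b_9 = 357 ✓
n=10: candidate gives -860, actual b_10 = -860 ✓
n=11: candidate gives 2088, actual b_11 = 2088 ✓
n=12: candidate gives -5039, actual b_12 = -5039 ✓
n=13: candidate gives 12177, actual b_13 = 12177 ✓
n=14: candidate gives -29396, actual b_14 = -29396 ✓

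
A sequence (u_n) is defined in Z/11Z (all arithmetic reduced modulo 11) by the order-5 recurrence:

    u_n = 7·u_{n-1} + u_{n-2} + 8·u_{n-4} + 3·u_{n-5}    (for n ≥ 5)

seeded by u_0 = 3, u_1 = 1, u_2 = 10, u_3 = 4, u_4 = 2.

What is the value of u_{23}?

u_5 = 7·2 + 1·4 + 0·10 + 8·1 + 3·3 = 2
u_6 = 7·2 + 1·2 + 0·4 + 8·10 + 3·1 = 0
u_7 = 7·0 + 1·2 + 0·2 + 8·4 + 3·10 = 9
u_8 = 7·9 + 1·0 + 0·2 + 8·2 + 3·4 = 3
u_9 = 7·3 + 1·9 + 0·0 + 8·2 + 3·2 = 8
u_10 = 7·8 + 1·3 + 0·9 + 8·0 + 3·2 = 10
u_11 = 7·10 + 1·8 + 0·3 + 8·9 + 3·0 = 7
u_12 = 7·7 + 1·10 + 0·8 + 8·3 + 3·9 = 0
u_13 = 7·0 + 1·7 + 0·10 + 8·8 + 3·3 = 3
u_14 = 7·3 + 1·0 + 0·7 + 8·10 + 3·8 = 4
u_15 = 7·4 + 1·3 + 0·0 + 8·7 + 3·10 = 7
u_16 = 7·7 + 1·4 + 0·3 + 8·0 + 3·7 = 8
u_17 = 7·8 + 1·7 + 0·4 + 8·3 + 3·0 = 10
u_18 = 7·10 + 1·8 + 0·7 + 8·4 + 3·3 = 9
u_19 = 7·9 + 1·10 + 0·8 + 8·7 + 3·4 = 9
u_20 = 7·9 + 1·9 + 0·10 + 8·8 + 3·7 = 3
u_21 = 7·3 + 1·9 + 0·9 + 8·10 + 3·8 = 2
u_22 = 7·2 + 1·3 + 0·9 + 8·9 + 3·10 = 9
u_23 = 7·9 + 1·2 + 0·3 + 8·9 + 3·9 = 10

10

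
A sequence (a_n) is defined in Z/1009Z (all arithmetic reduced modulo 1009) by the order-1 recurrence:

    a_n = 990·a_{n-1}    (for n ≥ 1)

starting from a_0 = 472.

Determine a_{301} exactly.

529

a_1 = 990·472 = 113
a_2 = 990·113 = 880
a_3 = 990·880 = 433
a_4 = 990·433 = 854
a_5 = 990·854 = 927
a_6 = 990·927 = 549
a_7 = 990·549 = 668
a_8 = 990·668 = 425
a_9 = 990·425 = 1006
a_10 = 990·1006 = 57
a_11 = 990·57 = 935
a_12 = 990·935 = 397
a_13 = 990·397 = 529
a_14 = 990·529 = 39
a_15 = 990·39 = 268
a_16 = 990·268 = 962
a_17 = 990·962 = 893
a_18 = 990·893 = 186
a_19 = 990·186 = 502
a_20 = 990·502 = 552
a_21 = 990·552 = 611
a_22 = 990·611 = 499
a_23 = 990·499 = 609
a_24 = 990·609 = 537
a_25 = 990·537 = 896
a_26 = 990·896 = 129
a_27 = 990·129 = 576
a_28 = 990·576 = 155
a_29 = 990·155 = 82
a_30 = 990·82 = 460
a_31 = 990·460 = 341
a_32 = 990·341 = 584
a_33 = 990·584 = 3
a_34 = 990·3 = 952
a_35 = 990·952 = 74
a_36 = 990·74 = 612
a_37 = 990·612 = 480
a_38 = 990·480 = 970
a_39 = 990·970 = 741
a_40 = 990·741 = 47
a_41 = 990·47 = 116
a_42 = 990·116 = 823
a_43 = 990·823 = 507
a_44 = 990·507 = 457
a_45 = 990·457 = 398
a_46 = 990·398 = 510
a_47 = 990·510 = 400
a_48 = 990·400 = 472
(a_48) = (472) = (a_0), so the sequence has period 48.
301 ≡ 13 (mod 48), hence a_301 = a_13 = 529.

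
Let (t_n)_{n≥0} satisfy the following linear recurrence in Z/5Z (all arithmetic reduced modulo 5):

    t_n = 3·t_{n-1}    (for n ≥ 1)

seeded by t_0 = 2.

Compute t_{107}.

4

t_1 = 3·2 = 1
t_2 = 3·1 = 3
t_3 = 3·3 = 4
t_4 = 3·4 = 2
(t_4) = (2) = (t_0), so the sequence has period 4.
107 ≡ 3 (mod 4), hence t_107 = t_3 = 4.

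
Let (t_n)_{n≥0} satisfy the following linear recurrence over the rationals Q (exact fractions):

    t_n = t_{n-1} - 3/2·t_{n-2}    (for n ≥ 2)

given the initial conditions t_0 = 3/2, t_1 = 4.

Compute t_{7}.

t_2 = 1·4 + -3/2·3/2 = 7/4
t_3 = 1·7/4 + -3/2·4 = -17/4
t_4 = 1·-17/4 + -3/2·7/4 = -55/8
t_5 = 1·-55/8 + -3/2·-17/4 = -1/2
t_6 = 1·-1/2 + -3/2·-55/8 = 157/16
t_7 = 1·157/16 + -3/2·-1/2 = 169/16

169/16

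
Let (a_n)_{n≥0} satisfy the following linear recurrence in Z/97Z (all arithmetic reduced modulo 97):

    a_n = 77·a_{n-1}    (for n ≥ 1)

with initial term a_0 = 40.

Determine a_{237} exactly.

a_1 = 77·40 = 73
a_2 = 77·73 = 92
a_3 = 77·92 = 3
a_4 = 77·3 = 37
a_5 = 77·37 = 36
a_6 = 77·36 = 56
a_7 = 77·56 = 44
a_8 = 77·44 = 90
a_9 = 77·90 = 43
a_10 = 77·43 = 13
a_11 = 77·13 = 31
a_12 = 77·31 = 59
a_13 = 77·59 = 81
a_14 = 77·81 = 29
a_15 = 77·29 = 2
a_16 = 77·2 = 57
a_17 = 77·57 = 24
a_18 = 77·24 = 5
a_19 = 77·5 = 94
a_20 = 77·94 = 60
a_21 = 77·60 = 61
a_22 = 77·61 = 41
a_23 = 77·41 = 53
a_24 = 77·53 = 7
a_25 = 77·7 = 54
a_26 = 77·54 = 84
a_27 = 77·84 = 66
a_28 = 77·66 = 38
a_29 = 77·38 = 16
a_30 = 77·16 = 68
a_31 = 77·68 = 95
a_32 = 77·95 = 40
(a_32) = (40) = (a_0), so the sequence has period 32.
237 ≡ 13 (mod 32), hence a_237 = a_13 = 81.

81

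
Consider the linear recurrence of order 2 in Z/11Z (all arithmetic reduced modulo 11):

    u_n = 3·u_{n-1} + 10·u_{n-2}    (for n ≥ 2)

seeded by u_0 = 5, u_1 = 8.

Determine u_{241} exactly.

u_2 = 3·8 + 10·5 = 8
u_3 = 3·8 + 10·8 = 5
u_4 = 3·5 + 10·8 = 7
u_5 = 3·7 + 10·5 = 5
u_6 = 3·5 + 10·7 = 8
(u_5, u_6) = (5, 8) = (u_0, u_1), so the sequence has period 5.
241 ≡ 1 (mod 5), hence u_241 = u_1 = 8.

8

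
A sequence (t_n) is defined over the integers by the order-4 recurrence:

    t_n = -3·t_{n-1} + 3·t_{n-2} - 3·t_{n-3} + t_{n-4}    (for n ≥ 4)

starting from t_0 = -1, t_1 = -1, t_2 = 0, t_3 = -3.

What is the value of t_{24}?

t_4 = -3·-3 + 3·0 + -3·-1 + 1·-1 = 11
t_5 = -3·11 + 3·-3 + -3·0 + 1·-1 = -43
t_6 = -3·-43 + 3·11 + -3·-3 + 1·0 = 171
t_7 = -3·171 + 3·-43 + -3·11 + 1·-3 = -678
t_8 = -3·-678 + 3·171 + -3·-43 + 1·11 = 2687
t_9 = -3·2687 + 3·-678 + -3·171 + 1·-43 = -10651
t_10 = -3·-10651 + 3·2687 + -3·-678 + 1·171 = 42219
t_11 = -3·42219 + 3·-10651 + -3·2687 + 1·-678 = -167349
t_12 = -3·-167349 + 3·42219 + -3·-10651 + 1·2687 = 663344
t_13 = -3·663344 + 3·-167349 + -3·42219 + 1·-10651 = -2629387
t_14 = -3·-2629387 + 3·663344 + -3·-167349 + 1·42219 = 10422459
t_15 = -3·10422459 + 3·-2629387 + -3·663344 + 1·-167349 = -41312919
t_16 = -3·-41312919 + 3·10422459 + -3·-2629387 + 1·663344 = 163757639
t_17 = -3·163757639 + 3·-41312919 + -3·10422459 + 1·-2629387 = -649108438
t_18 = -3·-649108438 + 3·163757639 + -3·-41312919 + 1·10422459 = 2572959447
t_19 = -3·2572959447 + 3·-649108438 + -3·163757639 + 1·-41312919 = -10198789491
t_20 = -3·-10198789491 + 3·2572959447 + -3·-649108438 + 1·163757639 = 40426329767
t_21 = -3·40426329767 + 3·-10198789491 + -3·2572959447 + 1·-649108438 = -160243344553
t_22 = -3·-160243344553 + 3·40426329767 + -3·-10198789491 + 1·2572959447 = 635178350880
t_23 = -3·635178350880 + 3·-160243344553 + -3·40426329767 + 1·-10198789491 = -2517742865091
t_24 = -3·-2517742865091 + 3·635178350880 + -3·-160243344553 + 1·40426329767 = 9979920011339

9979920011339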